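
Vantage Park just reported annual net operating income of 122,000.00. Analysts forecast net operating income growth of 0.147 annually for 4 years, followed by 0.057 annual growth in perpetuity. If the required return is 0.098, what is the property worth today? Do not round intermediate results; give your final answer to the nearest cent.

D_1 = 139934.00000
D_2 = 160504.29800
D_3 = 184098.42981
D_4 = 211160.89899
Terminal value at year 4: TV = D_4×(1+g_2)/(r−g_2) = 223197.07023/0.041 = 5443830.98121
P_0 = D_1/(1+r)^1 + D_2/(1+r)^2 + D_3/(1+r)^3 + D_4/(1+r)^4 + TV/(1+r)^4
    = 127444.44444 + 133131.85590 + 139073.07716 + 145279.43488 + 3745374.69921 = 4290303.51158

4290303.51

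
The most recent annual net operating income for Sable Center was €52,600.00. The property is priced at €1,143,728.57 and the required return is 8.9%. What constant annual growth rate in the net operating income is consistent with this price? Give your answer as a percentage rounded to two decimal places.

P = D₀(1+g)/(r−g) ⇒ P(r−g) = D₀(1+g) ⇒ g(P+D₀) = P·r − D₀
g = (P·r − D₀)/(P + D₀) = (€1,143,728.57×0.089 − €52,600.00) / (€1,143,728.57 + €52,600.00) = 0.041119

4.11%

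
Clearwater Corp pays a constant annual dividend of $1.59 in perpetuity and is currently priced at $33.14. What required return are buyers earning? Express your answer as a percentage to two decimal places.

4.80%

P = C/r ⇒ r = C/P = $1.59/$33.14 = 0.047978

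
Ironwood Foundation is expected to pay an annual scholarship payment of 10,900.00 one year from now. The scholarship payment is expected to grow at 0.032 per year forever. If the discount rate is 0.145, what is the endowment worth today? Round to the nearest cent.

Growing perpetuity: P = D₁ / (r − g) = 10,900.0000 / (0.145 − 0.032) = 96,460.18

96460.18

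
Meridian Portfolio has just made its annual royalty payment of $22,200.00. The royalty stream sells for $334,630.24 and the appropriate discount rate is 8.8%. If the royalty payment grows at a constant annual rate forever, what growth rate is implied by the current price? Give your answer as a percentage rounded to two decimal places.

2.03%

P = D₀(1+g)/(r−g) ⇒ P(r−g) = D₀(1+g) ⇒ g(P+D₀) = P·r − D₀
g = (P·r − D₀)/(P + D₀) = ($334,630.24×0.088 − $22,200.00) / ($334,630.24 + $22,200.00) = 0.020311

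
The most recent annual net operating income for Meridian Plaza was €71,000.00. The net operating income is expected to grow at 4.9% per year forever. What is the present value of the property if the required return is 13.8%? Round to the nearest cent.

D₁ = D₀ × (1 + g) = €71,000.00 × 1.049 = €74,479.0000
Growing perpetuity: P = D₁ / (r − g) = €74,479.0000 / (0.138 − 0.049) = €836,842.70

€836842.70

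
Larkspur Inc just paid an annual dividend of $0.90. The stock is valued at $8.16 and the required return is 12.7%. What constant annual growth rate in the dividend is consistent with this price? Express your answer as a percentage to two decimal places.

1.50%

P = D₀(1+g)/(r−g) ⇒ P(r−g) = D₀(1+g) ⇒ g(P+D₀) = P·r − D₀
g = (P·r − D₀)/(P + D₀) = ($8.16×0.127 − $0.90) / ($8.16 + $0.90) = 0.015046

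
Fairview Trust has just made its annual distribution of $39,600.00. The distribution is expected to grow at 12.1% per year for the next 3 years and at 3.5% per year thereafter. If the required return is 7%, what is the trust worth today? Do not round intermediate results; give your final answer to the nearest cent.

$1477071.60

D_1 = 44391.60000
D_2 = 49762.98360
D_3 = 55784.30462
Terminal value at year 3: TV = D_3×(1+g_2)/(r−g_2) = 57736.75528/0.035 = 1649621.57935
P_0 = D_1/(1+r)^1 + D_2/(1+r)^2 + D_3/(1+r)^3 + TV/(1+r)^3
    = 41487.47664 + 43464.91711 + 45536.60942 + 1346582.59289 = 1477071.59606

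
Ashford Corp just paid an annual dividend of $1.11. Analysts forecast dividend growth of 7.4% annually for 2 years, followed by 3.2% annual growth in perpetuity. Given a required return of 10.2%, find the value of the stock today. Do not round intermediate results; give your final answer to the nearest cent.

$17.68

D_1 = 1.19214
D_2 = 1.28036
Terminal value at year 2: TV = D_2×(1+g_2)/(r−g_2) = 1.32133/0.07 = 18.87614
P_0 = D_1/(1+r)^1 + D_2/(1+r)^2 + TV/(1+r)^2
    = 1.08180 + 1.05431 + 15.54354 = 17.67965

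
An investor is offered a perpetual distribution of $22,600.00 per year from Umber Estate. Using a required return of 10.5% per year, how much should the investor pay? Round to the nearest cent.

Level perpetuity: PV = C / r = $22,600.00 / 0.105 = $215,238.10

$215238.10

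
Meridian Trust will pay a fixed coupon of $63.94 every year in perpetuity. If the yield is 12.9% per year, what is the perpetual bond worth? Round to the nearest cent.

Level perpetuity: PV = C / r = $63.94 / 0.129 = $495.66

$495.66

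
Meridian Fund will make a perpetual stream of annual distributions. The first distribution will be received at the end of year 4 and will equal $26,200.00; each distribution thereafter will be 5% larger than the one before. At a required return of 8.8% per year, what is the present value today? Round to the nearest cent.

Value at end of year 3: C₁ / (r − g) = $26,200.00 / (0.088 − 0.05) = $689,473.6842
Discount to today: PV = $689,473.6842 / (1 + 0.088)^3 = $689,473.6842 / 1.287913 = $535,341.62

$535341.62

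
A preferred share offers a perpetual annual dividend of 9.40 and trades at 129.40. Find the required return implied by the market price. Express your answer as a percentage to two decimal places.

7.26%

P = C/r ⇒ r = C/P = 9.40/129.40 = 0.072643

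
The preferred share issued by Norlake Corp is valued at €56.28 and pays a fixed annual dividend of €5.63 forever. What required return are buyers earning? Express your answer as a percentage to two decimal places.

P = C/r ⇒ r = C/P = €5.63/€56.28 = 0.100036

10.00%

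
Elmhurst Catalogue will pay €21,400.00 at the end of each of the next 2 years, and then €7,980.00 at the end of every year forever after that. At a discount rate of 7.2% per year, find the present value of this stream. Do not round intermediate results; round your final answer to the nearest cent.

PV of 2-year annuity: €21,400.00 × [1 − (1+0.072)^−2] / 0.072 = 38584.59568
Perpetuity value at year 2: €7,980.00 / 0.072 = 110833.33333
PV of perpetuity: 110833.33333 / (1+0.072)^2 = 96445.24579
Total PV = 38584.59568 + 96445.24579 = 135029.84146

€135029.84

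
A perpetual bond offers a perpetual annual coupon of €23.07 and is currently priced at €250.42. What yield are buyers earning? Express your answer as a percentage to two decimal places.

9.21%

P = C/r ⇒ r = C/P = €23.07/€250.42 = 0.092125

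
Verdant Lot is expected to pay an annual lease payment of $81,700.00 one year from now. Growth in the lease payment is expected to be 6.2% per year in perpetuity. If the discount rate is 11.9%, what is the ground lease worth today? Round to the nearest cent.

Growing perpetuity: P = D₁ / (r − g) = $81,700.0000 / (0.119 − 0.062) = $1,433,333.33

$1433333.33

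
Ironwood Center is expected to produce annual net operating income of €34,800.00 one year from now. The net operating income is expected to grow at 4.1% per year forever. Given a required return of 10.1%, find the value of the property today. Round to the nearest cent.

€580000.00

Growing perpetuity: P = D₁ / (r − g) = €34,800.0000 / (0.101 − 0.041) = €580,000.00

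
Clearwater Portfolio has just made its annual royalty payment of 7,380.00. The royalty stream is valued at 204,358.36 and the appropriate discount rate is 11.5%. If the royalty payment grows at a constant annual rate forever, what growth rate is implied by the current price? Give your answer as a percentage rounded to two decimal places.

P = D₀(1+g)/(r−g) ⇒ P(r−g) = D₀(1+g) ⇒ g(P+D₀) = P·r − D₀
g = (P·r − D₀)/(P + D₀) = (204,358.36×0.115 − 7,380.00) / (204,358.36 + 7,380.00) = 0.076137

7.61%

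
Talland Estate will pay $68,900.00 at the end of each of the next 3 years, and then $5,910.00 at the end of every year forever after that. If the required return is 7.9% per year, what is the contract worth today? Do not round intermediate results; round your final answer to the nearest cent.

PV of 3-year annuity: $68,900.00 × [1 − (1+0.079)^−3] / 0.079 = 177882.86247
Perpetuity value at year 3: $5,910.00 / 0.079 = 74810.12658
PV of perpetuity: 74810.12658 / (1+0.079)^3 = 59551.95942
Total PV = 177882.86247 + 59551.95942 = 237434.82190

$237434.82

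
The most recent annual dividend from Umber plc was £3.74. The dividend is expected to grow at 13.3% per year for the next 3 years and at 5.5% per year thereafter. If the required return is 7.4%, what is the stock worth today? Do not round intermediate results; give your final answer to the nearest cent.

D_1 = 4.23742
D_2 = 4.80100
D_3 = 5.43953
Terminal value at year 3: TV = D_3×(1+g_2)/(r−g_2) = 5.73870/0.019 = 302.03703
P_0 = D_1/(1+r)^1 + D_2/(1+r)^2 + D_3/(1+r)^3 + TV/(1+r)^3
    = 3.94546 + 4.16220 + 4.39085 + 243.80766 = 256.30616

£256.31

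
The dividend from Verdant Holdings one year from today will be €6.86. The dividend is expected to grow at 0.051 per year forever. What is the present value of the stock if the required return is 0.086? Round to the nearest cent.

€196.00

Growing perpetuity: P = D₁ / (r − g) = €6.8600 / (0.086 − 0.051) = €196.00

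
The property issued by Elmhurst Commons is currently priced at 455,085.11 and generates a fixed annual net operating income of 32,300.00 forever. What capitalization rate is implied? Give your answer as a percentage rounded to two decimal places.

P = C/r ⇒ r = C/P = 32,300.00/455,085.11 = 0.070976

7.10%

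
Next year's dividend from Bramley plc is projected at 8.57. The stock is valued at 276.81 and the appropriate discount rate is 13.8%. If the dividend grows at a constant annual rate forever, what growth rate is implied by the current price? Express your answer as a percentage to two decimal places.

P = D₁/(r−g) ⇒ g = r − D₁/P = 0.138 − 8.57/276.81 = 0.107040

10.70%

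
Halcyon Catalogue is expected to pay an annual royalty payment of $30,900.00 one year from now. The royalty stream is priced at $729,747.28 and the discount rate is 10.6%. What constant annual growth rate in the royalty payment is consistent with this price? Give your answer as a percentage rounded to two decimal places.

P = D₁/(r−g) ⇒ g = r − D₁/P = 0.106 − $30,900.00/$729,747.28 = 0.063657

6.37%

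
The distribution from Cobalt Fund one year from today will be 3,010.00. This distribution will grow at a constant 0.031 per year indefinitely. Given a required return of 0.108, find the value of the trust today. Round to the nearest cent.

Growing perpetuity: P = D₁ / (r − g) = 3,010.0000 / (0.108 − 0.031) = 39,090.91

39090.91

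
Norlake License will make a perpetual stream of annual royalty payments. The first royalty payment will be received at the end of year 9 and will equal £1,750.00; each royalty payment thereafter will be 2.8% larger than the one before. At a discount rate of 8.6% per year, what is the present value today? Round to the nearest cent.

Value at end of year 8: C₁ / (r − g) = £1,750.00 / (0.086 − 0.028) = £30,172.4138
Discount to today: PV = £30,172.4138 / (1 + 0.086)^8 = £30,172.4138 / 1.934811 = £15,594.50

£15594.50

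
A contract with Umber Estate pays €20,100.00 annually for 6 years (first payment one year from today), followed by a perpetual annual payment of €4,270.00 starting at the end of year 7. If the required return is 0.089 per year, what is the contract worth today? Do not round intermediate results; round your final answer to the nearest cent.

€119201.84

PV of 6-year annuity: €20,100.00 × [1 − (1+0.089)^−6] / 0.089 = 90436.42745
Perpetuity value at year 6: €4,270.00 / 0.089 = 47977.52809
PV of perpetuity: 47977.52809 / (1+0.089)^6 = 28765.41141
Total PV = 90436.42745 + 28765.41141 = 119201.83886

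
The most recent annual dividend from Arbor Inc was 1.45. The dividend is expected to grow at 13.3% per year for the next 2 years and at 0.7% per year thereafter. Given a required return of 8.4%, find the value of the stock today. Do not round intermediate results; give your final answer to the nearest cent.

D_1 = 1.64285
D_2 = 1.86135
Terminal value at year 2: TV = D_2×(1+g_2)/(r−g_2) = 1.87438/0.077 = 24.34258
P_0 = D_1/(1+r)^1 + D_2/(1+r)^2 + TV/(1+r)^2
    = 1.51554 + 1.58405 + 20.71610 = 23.81570

23.82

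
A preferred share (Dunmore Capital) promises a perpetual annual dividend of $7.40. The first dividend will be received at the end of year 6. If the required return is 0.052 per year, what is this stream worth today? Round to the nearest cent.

Value at end of year 5: C / r = $7.40 / 0.052 = $142.3077
Discount to today: PV = $142.3077 / (1 + 0.052)^5 = $142.3077 / 1.288483 = $110.45

$110.45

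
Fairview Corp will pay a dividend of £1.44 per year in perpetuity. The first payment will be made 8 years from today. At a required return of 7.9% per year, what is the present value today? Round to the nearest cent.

£10.70

Value at end of year 7: C / r = £1.44 / 0.079 = £18.2278
Discount to today: PV = £18.2278 / (1 + 0.079)^7 = £18.2278 / 1.702747 = £10.70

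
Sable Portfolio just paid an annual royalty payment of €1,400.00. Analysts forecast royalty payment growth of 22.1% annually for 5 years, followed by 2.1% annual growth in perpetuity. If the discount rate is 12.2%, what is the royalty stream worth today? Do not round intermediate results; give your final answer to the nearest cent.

D_1 = 1709.40000
D_2 = 2087.17740
D_3 = 2548.44361
D_4 = 3111.64964
D_5 = 3799.32421
Terminal value at year 5: TV = D_5×(1+g_2)/(r−g_2) = 3879.11002/0.101 = 38407.02992
P_0 = D_1/(1+r)^1 + D_2/(1+r)^2 + D_3/(1+r)^3 + D_4/(1+r)^4 + D_5/(1+r)^5 + TV/(1+r)^5
    = 1523.52941 + 1657.95848 + 1804.24893 + 1963.44737 + 2136.69272 + 21599.63633 = 30685.51324

€30685.51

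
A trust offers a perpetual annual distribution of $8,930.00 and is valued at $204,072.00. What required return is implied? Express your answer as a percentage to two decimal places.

4.38%

P = C/r ⇒ r = C/P = $8,930.00/$204,072.00 = 0.043759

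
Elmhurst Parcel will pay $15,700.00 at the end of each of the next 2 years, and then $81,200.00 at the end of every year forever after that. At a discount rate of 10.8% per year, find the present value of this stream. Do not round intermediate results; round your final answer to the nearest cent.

$639382.97

PV of 2-year annuity: $15,700.00 × [1 − (1+0.108)^−2] / 0.108 = 26958.19051
Perpetuity value at year 2: $81,200.00 / 0.108 = 751851.85185
PV of perpetuity: 751851.85185 / (1+0.108)^2 = 612424.77734
Total PV = 26958.19051 + 612424.77734 = 639382.96786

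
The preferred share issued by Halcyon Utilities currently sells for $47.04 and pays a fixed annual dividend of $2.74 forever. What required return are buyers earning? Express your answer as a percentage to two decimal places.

P = C/r ⇒ r = C/P = $2.74/$47.04 = 0.058248

5.82%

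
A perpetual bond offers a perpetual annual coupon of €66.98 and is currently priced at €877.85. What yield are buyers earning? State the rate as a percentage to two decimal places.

7.63%

P = C/r ⇒ r = C/P = €66.98/€877.85 = 0.076300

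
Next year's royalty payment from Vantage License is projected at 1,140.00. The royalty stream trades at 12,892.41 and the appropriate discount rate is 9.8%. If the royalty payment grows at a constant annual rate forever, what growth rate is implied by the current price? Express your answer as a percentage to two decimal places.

0.96%

P = D₁/(r−g) ⇒ g = r − D₁/P = 0.098 − 1,140.00/12,892.41 = 0.009576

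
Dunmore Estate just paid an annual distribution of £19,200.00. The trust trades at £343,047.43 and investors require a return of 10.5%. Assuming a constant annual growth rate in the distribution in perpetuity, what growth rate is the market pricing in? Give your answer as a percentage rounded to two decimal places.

4.64%

P = D₀(1+g)/(r−g) ⇒ P(r−g) = D₀(1+g) ⇒ g(P+D₀) = P·r − D₀
g = (P·r − D₀)/(P + D₀) = (£343,047.43×0.105 − £19,200.00) / (£343,047.43 + £19,200.00) = 0.046432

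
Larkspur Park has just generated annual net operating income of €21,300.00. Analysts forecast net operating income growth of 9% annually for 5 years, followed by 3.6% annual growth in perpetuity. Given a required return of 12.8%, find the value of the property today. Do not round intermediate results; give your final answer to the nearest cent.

€298295.18

D_1 = 23217.00000
D_2 = 25306.53000
D_3 = 27584.11770
D_4 = 30066.68829
D_5 = 32772.69024
Terminal value at year 5: TV = D_5×(1+g_2)/(r−g_2) = 33952.50709/0.092 = 369048.99009
P_0 = D_1/(1+r)^1 + D_2/(1+r)^2 + D_3/(1+r)^3 + D_4/(1+r)^4 + D_5/(1+r)^5 + TV/(1+r)^5
    = 20582.44681 + 19889.06651 + 19219.04476 + 18571.59467 + 17945.95585 + 202087.06801 = 298295.17662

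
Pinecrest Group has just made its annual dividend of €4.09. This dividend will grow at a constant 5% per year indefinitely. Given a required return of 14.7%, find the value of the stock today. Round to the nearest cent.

€44.27

D₁ = D₀ × (1 + g) = €4.09 × 1.05 = €4.2945
Growing perpetuity: P = D₁ / (r − g) = €4.2945 / (0.147 − 0.05) = €44.27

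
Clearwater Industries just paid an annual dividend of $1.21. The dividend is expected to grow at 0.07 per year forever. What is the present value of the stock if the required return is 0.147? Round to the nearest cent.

$16.81

D₁ = D₀ × (1 + g) = $1.21 × 1.07 = $1.2947
Growing perpetuity: P = D₁ / (r − g) = $1.2947 / (0.147 − 0.07) = $16.81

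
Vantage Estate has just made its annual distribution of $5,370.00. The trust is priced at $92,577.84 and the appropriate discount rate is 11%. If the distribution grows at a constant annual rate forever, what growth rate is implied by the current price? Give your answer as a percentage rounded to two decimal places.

P = D₀(1+g)/(r−g) ⇒ P(r−g) = D₀(1+g) ⇒ g(P+D₀) = P·r − D₀
g = (P·r − D₀)/(P + D₀) = ($92,577.84×0.11 − $5,370.00) / ($92,577.84 + $5,370.00) = 0.049144

4.91%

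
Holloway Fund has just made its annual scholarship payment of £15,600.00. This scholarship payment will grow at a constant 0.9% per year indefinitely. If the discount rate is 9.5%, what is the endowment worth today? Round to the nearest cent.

£183027.91

D₁ = D₀ × (1 + g) = £15,600.00 × 1.009 = £15,740.4000
Growing perpetuity: P = D₁ / (r − g) = £15,740.4000 / (0.095 − 0.009) = £183,027.91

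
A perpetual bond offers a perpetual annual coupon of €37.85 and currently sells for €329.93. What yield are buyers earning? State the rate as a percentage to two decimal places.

P = C/r ⇒ r = C/P = €37.85/€329.93 = 0.114721

11.47%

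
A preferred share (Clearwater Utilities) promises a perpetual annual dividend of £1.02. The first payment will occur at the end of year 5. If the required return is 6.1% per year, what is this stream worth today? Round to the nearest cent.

£13.19

Value at end of year 4: C / r = £1.02 / 0.061 = £16.7213
Discount to today: PV = £16.7213 / (1 + 0.061)^4 = £16.7213 / 1.267248 = £13.19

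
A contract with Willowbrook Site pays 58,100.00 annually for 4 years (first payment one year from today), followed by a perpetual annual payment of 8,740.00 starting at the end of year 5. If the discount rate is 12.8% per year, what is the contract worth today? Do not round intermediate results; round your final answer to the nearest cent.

PV of 4-year annuity: 58,100.00 × [1 − (1+0.128)^−4] / 0.128 = 173537.39750
Perpetuity value at year 4: 8,740.00 / 0.128 = 68281.25000
PV of perpetuity: 68281.25000 / (1+0.128)^4 = 42175.96852
Total PV = 173537.39750 + 42175.96852 = 215713.36602

215713.37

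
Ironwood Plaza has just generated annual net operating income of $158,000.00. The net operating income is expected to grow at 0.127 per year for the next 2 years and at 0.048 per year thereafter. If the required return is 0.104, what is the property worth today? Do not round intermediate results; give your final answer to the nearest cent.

D_1 = 178066.00000
D_2 = 200680.38200
Terminal value at year 2: TV = D_2×(1+g_2)/(r−g_2) = 210313.04034/0.056 = 3755590.00600
P_0 = D_1/(1+r)^1 + D_2/(1+r)^2 + TV/(1+r)^2
    = 161291.66667 + 164651.90972 + 3081342.88194 = 3407286.45833

$3407286.46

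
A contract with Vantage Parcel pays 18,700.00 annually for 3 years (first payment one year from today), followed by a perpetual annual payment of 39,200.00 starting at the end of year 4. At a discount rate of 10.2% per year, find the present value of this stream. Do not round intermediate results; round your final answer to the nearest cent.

333512.23

PV of 3-year annuity: 18,700.00 × [1 − (1+0.102)^−3] / 0.102 = 46340.87750
Perpetuity value at year 3: 39,200.00 / 0.102 = 384313.72549
PV of perpetuity: 384313.72549 / (1+0.102)^3 = 287171.35126
Total PV = 46340.87750 + 287171.35126 = 333512.22876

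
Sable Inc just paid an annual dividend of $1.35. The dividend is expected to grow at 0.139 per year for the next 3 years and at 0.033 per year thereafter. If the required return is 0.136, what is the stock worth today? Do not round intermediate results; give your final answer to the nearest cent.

$17.72

D_1 = 1.53765
D_2 = 1.75138
D_3 = 1.99483
Terminal value at year 3: TV = D_3×(1+g_2)/(r−g_2) = 2.06065/0.103 = 20.00636
P_0 = D_1/(1+r)^1 + D_2/(1+r)^2 + D_3/(1+r)^3 + TV/(1+r)^3
    = 1.35357 + 1.35714 + 1.36072 + 13.64687 = 17.71830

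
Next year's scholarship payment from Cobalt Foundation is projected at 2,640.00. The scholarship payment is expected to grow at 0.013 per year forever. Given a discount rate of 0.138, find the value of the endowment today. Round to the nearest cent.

21120.00

Growing perpetuity: P = D₁ / (r − g) = 2,640.0000 / (0.138 − 0.013) = 21,120.00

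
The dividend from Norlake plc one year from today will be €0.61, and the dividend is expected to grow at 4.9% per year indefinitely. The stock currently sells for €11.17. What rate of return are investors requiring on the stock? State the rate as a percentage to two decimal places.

P = D₁/(r − g) ⇒ r = D₁/P + g = €0.6100/€11.17 + 0.049 = 0.054611 + 0.049 = 0.103611

10.36%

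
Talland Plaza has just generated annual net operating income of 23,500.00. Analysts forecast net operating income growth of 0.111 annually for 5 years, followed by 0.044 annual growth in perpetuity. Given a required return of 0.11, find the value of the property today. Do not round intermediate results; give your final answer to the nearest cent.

D_1 = 26108.50000
D_2 = 29006.54350
D_3 = 32226.26983
D_4 = 35803.38578
D_5 = 39777.56160
Terminal value at year 5: TV = D_5×(1+g_2)/(r−g_2) = 41527.77431/0.066 = 629208.70169
P_0 = D_1/(1+r)^1 + D_2/(1+r)^2 + D_3/(1+r)^3 + D_4/(1+r)^4 + D_5/(1+r)^5 + TV/(1+r)^5
    = 23521.17117 + 23542.36142 + 23563.57075 + 23584.79919 + 23606.04676 + 373404.73964 = 491222.68893

491222.69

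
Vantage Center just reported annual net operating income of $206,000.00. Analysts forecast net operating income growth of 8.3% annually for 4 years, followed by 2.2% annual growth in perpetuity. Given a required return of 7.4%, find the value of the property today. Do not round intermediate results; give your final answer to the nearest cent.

$5027525.91

D_1 = 223098.00000
D_2 = 241615.13400
D_3 = 261669.19012
D_4 = 283387.73290
Terminal value at year 4: TV = D_4×(1+g_2)/(r−g_2) = 289622.26303/0.052 = 5569658.90435
P_0 = D_1/(1+r)^1 + D_2/(1+r)^2 + D_3/(1+r)^3 + D_4/(1+r)^4 + TV/(1+r)^4
    = 207726.25698 + 209466.97981 + 211222.28969 + 212992.30888 + 4186118.07070 = 5027525.90607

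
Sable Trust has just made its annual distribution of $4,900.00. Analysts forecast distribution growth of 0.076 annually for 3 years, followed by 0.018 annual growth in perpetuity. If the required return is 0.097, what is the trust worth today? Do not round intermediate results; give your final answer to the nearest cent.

D_1 = 5272.40000
D_2 = 5673.10240
D_3 = 6104.25818
Terminal value at year 3: TV = D_3×(1+g_2)/(r−g_2) = 6214.13483/0.079 = 78659.93455
P_0 = D_1/(1+r)^1 + D_2/(1+r)^2 + D_3/(1+r)^3 + TV/(1+r)^3
    = 4806.19872 + 4714.19310 + 4623.94874 + 59584.55470 = 73728.89526

$73728.90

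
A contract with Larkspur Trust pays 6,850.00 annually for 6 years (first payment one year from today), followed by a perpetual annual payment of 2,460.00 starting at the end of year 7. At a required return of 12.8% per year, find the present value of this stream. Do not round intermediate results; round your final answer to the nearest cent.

36866.17

PV of 6-year annuity: 6,850.00 × [1 − (1+0.128)^−6] / 0.128 = 27536.41120
Perpetuity value at year 6: 2,460.00 / 0.128 = 19218.75000
PV of perpetuity: 19218.75000 / (1+0.128)^6 = 9329.76145
Total PV = 27536.41120 + 9329.76145 = 36866.17265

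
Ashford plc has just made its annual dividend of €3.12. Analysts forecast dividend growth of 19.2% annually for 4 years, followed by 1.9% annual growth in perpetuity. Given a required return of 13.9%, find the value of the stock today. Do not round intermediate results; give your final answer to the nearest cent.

D_1 = 3.71904
D_2 = 4.43310
D_3 = 5.28425
D_4 = 6.29883
Terminal value at year 4: TV = D_4×(1+g_2)/(r−g_2) = 6.41850/0.12 = 53.48753
P_0 = D_1/(1+r)^1 + D_2/(1+r)^2 + D_3/(1+r)^3 + D_4/(1+r)^4 + TV/(1+r)^4
    = 3.26518 + 3.41712 + 3.57612 + 3.74253 + 31.78028 = 45.78122

€45.78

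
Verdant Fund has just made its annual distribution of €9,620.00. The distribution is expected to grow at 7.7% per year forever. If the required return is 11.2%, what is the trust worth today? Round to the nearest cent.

D₁ = D₀ × (1 + g) = €9,620.00 × 1.077 = €10,360.7400
Growing perpetuity: P = D₁ / (r − g) = €10,360.7400 / (0.112 − 0.077) = €296,021.14

€296021.14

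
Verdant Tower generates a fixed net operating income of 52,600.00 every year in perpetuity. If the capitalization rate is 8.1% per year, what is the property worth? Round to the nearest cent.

649382.72

Level perpetuity: PV = C / r = 52,600.00 / 0.081 = 649,382.72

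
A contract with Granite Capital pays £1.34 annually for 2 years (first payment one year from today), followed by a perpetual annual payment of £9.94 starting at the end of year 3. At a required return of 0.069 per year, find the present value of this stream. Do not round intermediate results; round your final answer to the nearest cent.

£128.49

PV of 2-year annuity: £1.34 × [1 − (1+0.069)^−2] / 0.069 = 2.42611
Perpetuity value at year 2: £9.94 / 0.069 = 144.05797
PV of perpetuity: 144.05797 / (1+0.069)^2 = 126.06133
Total PV = 2.42611 + 126.06133 = 128.48744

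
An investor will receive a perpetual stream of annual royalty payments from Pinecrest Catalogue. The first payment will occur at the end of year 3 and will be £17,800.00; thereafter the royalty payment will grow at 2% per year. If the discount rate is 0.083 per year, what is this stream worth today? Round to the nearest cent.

£240892.09

Value at end of year 2: C₁ / (r − g) = £17,800.00 / (0.083 − 0.02) = £282,539.6825
Discount to today: PV = £282,539.6825 / (1 + 0.083)^2 = £282,539.6825 / 1.172889 = £240,892.09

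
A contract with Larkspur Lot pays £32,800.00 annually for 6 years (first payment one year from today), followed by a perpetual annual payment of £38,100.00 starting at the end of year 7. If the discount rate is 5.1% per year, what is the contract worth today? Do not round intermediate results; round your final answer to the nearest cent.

£720243.47

PV of 6-year annuity: £32,800.00 × [1 − (1+0.051)^−6] / 0.051 = 165951.60884
Perpetuity value at year 6: £38,100.00 / 0.051 = 747058.82353
PV of perpetuity: 747058.82353 / (1+0.051)^6 = 554291.86327
Total PV = 165951.60884 + 554291.86327 = 720243.47210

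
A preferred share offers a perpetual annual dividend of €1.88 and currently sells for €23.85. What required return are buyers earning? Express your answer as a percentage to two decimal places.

7.88%

P = C/r ⇒ r = C/P = €1.88/€23.85 = 0.078826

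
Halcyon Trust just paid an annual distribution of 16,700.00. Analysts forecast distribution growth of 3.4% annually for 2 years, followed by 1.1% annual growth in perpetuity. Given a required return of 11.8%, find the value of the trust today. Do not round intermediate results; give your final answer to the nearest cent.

164701.32

D_1 = 17267.80000
D_2 = 17854.90520
Terminal value at year 2: TV = D_2×(1+g_2)/(r−g_2) = 18051.30916/0.107 = 168703.82390
P_0 = D_1/(1+r)^1 + D_2/(1+r)^2 + TV/(1+r)^2
    = 15445.25939 + 14284.79268 + 134971.26537 = 164701.31744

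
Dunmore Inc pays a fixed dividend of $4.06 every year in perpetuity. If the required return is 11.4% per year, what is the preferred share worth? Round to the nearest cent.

$35.61

Level perpetuity: PV = C / r = $4.06 / 0.114 = $35.61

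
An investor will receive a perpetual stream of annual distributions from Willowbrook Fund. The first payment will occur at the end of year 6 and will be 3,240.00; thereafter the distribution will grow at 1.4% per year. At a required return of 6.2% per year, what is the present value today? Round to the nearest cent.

Value at end of year 5: C₁ / (r − g) = 3,240.00 / (0.062 − 0.014) = 67,500.0000
Discount to today: PV = 67,500.0000 / (1 + 0.062)^5 = 67,500.0000 / 1.350898 = 49,966.76

49966.76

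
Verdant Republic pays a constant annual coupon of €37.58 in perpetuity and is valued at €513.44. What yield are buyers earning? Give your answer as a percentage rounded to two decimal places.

7.32%

P = C/r ⇒ r = C/P = €37.58/€513.44 = 0.073193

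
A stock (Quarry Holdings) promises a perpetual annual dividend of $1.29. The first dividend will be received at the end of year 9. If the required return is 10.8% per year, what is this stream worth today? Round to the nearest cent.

Value at end of year 8: C / r = $1.29 / 0.108 = $11.9444
Discount to today: PV = $11.9444 / (1 + 0.108)^8 = $11.9444 / 2.271528 = $5.26

$5.26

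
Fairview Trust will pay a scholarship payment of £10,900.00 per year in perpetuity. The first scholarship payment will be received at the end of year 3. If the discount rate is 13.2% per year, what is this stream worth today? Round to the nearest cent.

Value at end of year 2: C / r = £10,900.00 / 0.132 = £82,575.7576
Discount to today: PV = £82,575.7576 / (1 + 0.132)^2 = £82,575.7576 / 1.281424 = £64,440.62

£64440.62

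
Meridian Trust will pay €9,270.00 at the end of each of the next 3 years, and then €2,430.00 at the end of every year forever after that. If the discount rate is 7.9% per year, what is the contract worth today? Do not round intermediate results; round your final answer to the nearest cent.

€48418.69

PV of 3-year annuity: €9,270.00 × [1 − (1+0.079)^−3] / 0.079 = 23932.86118
Perpetuity value at year 3: €2,430.00 / 0.079 = 30759.49367
PV of perpetuity: 30759.49367 / (1+0.079)^3 = 24485.83103
Total PV = 23932.86118 + 24485.83103 = 48418.69221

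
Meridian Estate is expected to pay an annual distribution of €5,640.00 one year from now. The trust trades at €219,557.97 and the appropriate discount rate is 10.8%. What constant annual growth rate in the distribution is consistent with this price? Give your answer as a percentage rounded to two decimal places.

P = D₁/(r−g) ⇒ g = r − D₁/P = 0.108 − €5,640.00/€219,557.97 = 0.082312

8.23%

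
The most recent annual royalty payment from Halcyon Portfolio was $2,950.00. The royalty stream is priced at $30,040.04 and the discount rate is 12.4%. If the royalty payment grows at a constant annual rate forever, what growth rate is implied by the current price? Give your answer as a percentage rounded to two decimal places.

P = D₀(1+g)/(r−g) ⇒ P(r−g) = D₀(1+g) ⇒ g(P+D₀) = P·r − D₀
g = (P·r − D₀)/(P + D₀) = ($30,040.04×0.124 − $2,950.00) / ($30,040.04 + $2,950.00) = 0.023491

2.35%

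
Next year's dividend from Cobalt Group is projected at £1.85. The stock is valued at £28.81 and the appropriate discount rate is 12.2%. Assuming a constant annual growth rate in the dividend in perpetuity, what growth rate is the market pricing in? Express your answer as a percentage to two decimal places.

P = D₁/(r−g) ⇒ g = r − D₁/P = 0.122 − £1.85/£28.81 = 0.057786

5.78%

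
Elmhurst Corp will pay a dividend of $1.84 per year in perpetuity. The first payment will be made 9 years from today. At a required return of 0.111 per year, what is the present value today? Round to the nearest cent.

Value at end of year 8: C / r = $1.84 / 0.111 = $16.5766
Discount to today: PV = $16.5766 / (1 + 0.111)^8 = $16.5766 / 2.321200 = $7.14

$7.14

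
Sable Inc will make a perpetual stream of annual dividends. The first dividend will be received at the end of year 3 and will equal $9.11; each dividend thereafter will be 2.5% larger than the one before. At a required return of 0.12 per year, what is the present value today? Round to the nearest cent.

$76.45

Value at end of year 2: C₁ / (r − g) = $9.11 / (0.12 − 0.025) = $95.8947
Discount to today: PV = $95.8947 / (1 + 0.12)^2 = $95.8947 / 1.254400 = $76.45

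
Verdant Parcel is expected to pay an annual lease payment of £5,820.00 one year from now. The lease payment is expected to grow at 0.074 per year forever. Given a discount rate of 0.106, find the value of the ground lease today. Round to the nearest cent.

£181875.00

Growing perpetuity: P = D₁ / (r − g) = £5,820.0000 / (0.106 − 0.074) = £181,875.00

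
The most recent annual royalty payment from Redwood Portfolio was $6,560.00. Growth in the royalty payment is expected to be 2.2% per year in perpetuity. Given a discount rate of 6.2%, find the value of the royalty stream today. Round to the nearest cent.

D₁ = D₀ × (1 + g) = $6,560.00 × 1.022 = $6,704.3200
Growing perpetuity: P = D₁ / (r − g) = $6,704.3200 / (0.062 − 0.022) = $167,608.00

$167608.00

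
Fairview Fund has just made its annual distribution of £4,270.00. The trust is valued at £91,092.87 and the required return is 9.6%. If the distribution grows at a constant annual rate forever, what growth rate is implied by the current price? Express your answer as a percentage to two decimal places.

P = D₀(1+g)/(r−g) ⇒ P(r−g) = D₀(1+g) ⇒ g(P+D₀) = P·r − D₀
g = (P·r − D₀)/(P + D₀) = (£91,092.87×0.096 − £4,270.00) / (£91,092.87 + £4,270.00) = 0.046925

4.69%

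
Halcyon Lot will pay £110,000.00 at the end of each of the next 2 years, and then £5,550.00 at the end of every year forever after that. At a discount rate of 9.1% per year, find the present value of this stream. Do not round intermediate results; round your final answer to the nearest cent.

PV of 2-year annuity: £110,000.00 × [1 − (1+0.091)^−2] / 0.091 = 193240.08364
Perpetuity value at year 2: £5,550.00 / 0.091 = 60989.01099
PV of perpetuity: 60989.01099 / (1+0.091)^2 = 51239.17041
Total PV = 193240.08364 + 51239.17041 = 244479.25405

£244479.25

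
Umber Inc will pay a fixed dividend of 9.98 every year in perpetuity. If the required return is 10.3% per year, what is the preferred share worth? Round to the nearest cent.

96.89

Level perpetuity: PV = C / r = 9.98 / 0.103 = 96.89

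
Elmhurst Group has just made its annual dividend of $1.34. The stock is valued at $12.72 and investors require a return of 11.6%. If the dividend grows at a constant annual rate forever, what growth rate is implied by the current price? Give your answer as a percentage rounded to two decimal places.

P = D₀(1+g)/(r−g) ⇒ P(r−g) = D₀(1+g) ⇒ g(P+D₀) = P·r − D₀
g = (P·r − D₀)/(P + D₀) = ($12.72×0.116 − $1.34) / ($12.72 + $1.34) = 0.009639

0.96%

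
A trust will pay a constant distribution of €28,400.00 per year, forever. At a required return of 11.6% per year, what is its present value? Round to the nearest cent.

€244827.59

Level perpetuity: PV = C / r = €28,400.00 / 0.116 = €244,827.59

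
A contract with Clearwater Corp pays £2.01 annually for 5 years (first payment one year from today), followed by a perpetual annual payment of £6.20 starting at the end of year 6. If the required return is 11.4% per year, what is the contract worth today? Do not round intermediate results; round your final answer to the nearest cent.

£39.05

PV of 5-year annuity: £2.01 × [1 − (1+0.114)^−5] / 0.114 = 7.35461
Perpetuity value at year 5: £6.20 / 0.114 = 54.38596
PV of perpetuity: 54.38596 / (1+0.114)^5 = 31.70012
Total PV = 7.35461 + 31.70012 = 39.05472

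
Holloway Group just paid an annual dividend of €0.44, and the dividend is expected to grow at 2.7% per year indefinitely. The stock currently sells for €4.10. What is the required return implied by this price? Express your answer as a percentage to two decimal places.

13.72%

D₁ = €0.44 × 1.027 = €0.4519
P = D₁/(r − g) ⇒ r = D₁/P + g = €0.4519/€4.10 + 0.027 = 0.110215 + 0.027 = 0.137215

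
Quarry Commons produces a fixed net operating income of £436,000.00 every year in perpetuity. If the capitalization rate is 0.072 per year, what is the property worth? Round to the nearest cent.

£6055555.56

Level perpetuity: PV = C / r = £436,000.00 / 0.072 = £6,055,555.56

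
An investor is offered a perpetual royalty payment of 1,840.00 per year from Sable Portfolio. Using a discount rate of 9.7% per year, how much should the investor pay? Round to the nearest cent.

18969.07

Level perpetuity: PV = C / r = 1,840.00 / 0.097 = 18,969.07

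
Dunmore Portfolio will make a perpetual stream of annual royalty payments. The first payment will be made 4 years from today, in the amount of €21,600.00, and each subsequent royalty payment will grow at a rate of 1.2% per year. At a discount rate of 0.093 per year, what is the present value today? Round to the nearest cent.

Value at end of year 3: C₁ / (r − g) = €21,600.00 / (0.093 − 0.012) = €266,666.6667
Discount to today: PV = €266,666.6667 / (1 + 0.093)^3 = €266,666.6667 / 1.305751 = €204,224.69

€204224.69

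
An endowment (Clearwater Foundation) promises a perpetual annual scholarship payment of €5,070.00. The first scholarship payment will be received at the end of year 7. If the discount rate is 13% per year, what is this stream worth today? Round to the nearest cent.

Value at end of year 6: C / r = €5,070.00 / 0.13 = €39,000.0000
Discount to today: PV = €39,000.0000 / (1 + 0.13)^6 = €39,000.0000 / 2.081952 = €18,732.42

€18732.42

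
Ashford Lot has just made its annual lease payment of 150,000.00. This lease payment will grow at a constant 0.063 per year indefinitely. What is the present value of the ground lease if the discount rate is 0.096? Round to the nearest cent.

4831818.18

D₁ = D₀ × (1 + g) = 150,000.00 × 1.063 = 159,450.0000
Growing perpetuity: P = D₁ / (r − g) = 159,450.0000 / (0.096 − 0.063) = 4,831,818.18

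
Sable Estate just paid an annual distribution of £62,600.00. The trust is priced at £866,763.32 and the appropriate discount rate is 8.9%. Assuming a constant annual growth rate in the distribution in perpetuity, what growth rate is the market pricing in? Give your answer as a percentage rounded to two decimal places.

P = D₀(1+g)/(r−g) ⇒ P(r−g) = D₀(1+g) ⇒ g(P+D₀) = P·r − D₀
g = (P·r − D₀)/(P + D₀) = (£866,763.32×0.089 − £62,600.00) / (£866,763.32 + £62,600.00) = 0.015647

1.56%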